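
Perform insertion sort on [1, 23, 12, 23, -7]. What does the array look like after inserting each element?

First element 1 is already 'sorted'
Insert 23: shifted 0 elements -> [1, 23, 12, 23, -7]
Insert 12: shifted 1 elements -> [1, 12, 23, 23, -7]
Insert 23: shifted 0 elements -> [1, 12, 23, 23, -7]
Insert -7: shifted 4 elements -> [-7, 1, 12, 23, 23]


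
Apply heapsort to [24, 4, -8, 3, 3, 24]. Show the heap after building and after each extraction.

Build heap: [24, 4, 24, 3, 3, -8]
Extract 24: [24, 4, -8, 3, 3, 24]
Extract 24: [4, 3, -8, 3, 24, 24]
Extract 4: [3, 3, -8, 4, 24, 24]
Extract 3: [3, -8, 3, 4, 24, 24]
Extract 3: [-8, 3, 3, 4, 24, 24]


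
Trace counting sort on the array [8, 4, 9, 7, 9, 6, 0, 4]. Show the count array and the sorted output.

Count array: [1, 0, 0, 0, 2, 0, 1, 1, 1, 2]
(count[i] = number of elements equal to i)
Cumulative count: [1, 1, 1, 1, 3, 3, 4, 5, 6, 8]
Sorted: [0, 4, 4, 6, 7, 8, 9, 9]


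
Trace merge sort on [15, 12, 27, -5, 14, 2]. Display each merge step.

Divide and conquer:
  Merge [12] + [27] -> [12, 27]
  Merge [15] + [12, 27] -> [12, 15, 27]
  Merge [14] + [2] -> [2, 14]
  Merge [-5] + [2, 14] -> [-5, 2, 14]
  Merge [12, 15, 27] + [-5, 2, 14] -> [-5, 2, 12, 14, 15, 27]


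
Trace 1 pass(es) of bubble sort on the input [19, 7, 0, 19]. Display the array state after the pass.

After pass 1: [7, 0, 19, 19] (2 swaps)
Total swaps: 2


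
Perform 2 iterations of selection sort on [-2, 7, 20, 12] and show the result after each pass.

Pass 1: Select minimum -2 at index 0, swap -> [-2, 7, 20, 12]
Pass 2: Select minimum 7 at index 1, swap -> [-2, 7, 20, 12]


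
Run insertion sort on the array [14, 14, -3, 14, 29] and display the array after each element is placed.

First element 14 is already 'sorted'
Insert 14: shifted 0 elements -> [14, 14, -3, 14, 29]
Insert -3: shifted 2 elements -> [-3, 14, 14, 14, 29]
Insert 14: shifted 0 elements -> [-3, 14, 14, 14, 29]
Insert 29: shifted 0 elements -> [-3, 14, 14, 14, 29]


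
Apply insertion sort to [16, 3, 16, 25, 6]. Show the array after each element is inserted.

First element 16 is already 'sorted'
Insert 3: shifted 1 elements -> [3, 16, 16, 25, 6]
Insert 16: shifted 0 elements -> [3, 16, 16, 25, 6]
Insert 25: shifted 0 elements -> [3, 16, 16, 25, 6]
Insert 6: shifted 3 elements -> [3, 6, 16, 16, 25]


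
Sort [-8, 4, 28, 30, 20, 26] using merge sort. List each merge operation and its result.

Divide and conquer:
  Merge [4] + [28] -> [4, 28]
  Merge [-8] + [4, 28] -> [-8, 4, 28]
  Merge [20] + [26] -> [20, 26]
  Merge [30] + [20, 26] -> [20, 26, 30]
  Merge [-8, 4, 28] + [20, 26, 30] -> [-8, 4, 20, 26, 28, 30]


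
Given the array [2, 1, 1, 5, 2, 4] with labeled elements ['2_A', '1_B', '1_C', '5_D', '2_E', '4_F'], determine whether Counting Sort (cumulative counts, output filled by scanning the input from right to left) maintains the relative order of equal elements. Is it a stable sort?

Trace Counting Sort on the labeled array (the key is the number; the letter only tracks identity):
  Counts for values 0..5: [0, 2, 2, 0, 1, 1]
  Cumulative counts: [0, 2, 4, 4, 5, 6]
  Scan right to left: place 4_F at output index 4
  Scan right to left: place 2_E at output index 3
  Scan right to left: place 5_D at output index 5
  Scan right to left: place 1_C at output index 1
  Scan right to left: place 1_B at output index 0
  Scan right to left: place 2_A at output index 2
  Output: [1_B, 1_C, 2_A, 2_E, 4_F, 5_D]
Equal keys:
  value 1: originally 1_B, 1_C; after sorting 1_B, 1_C -> order preserved
  value 2: originally 2_A, 2_E; after sorting 2_A, 2_E -> order preserved
All equal keys kept their original relative order. Counting Sort is stable: scanning the input right to left with decreasing cumulative counts places later duplicates at later output positions.
Answer: Stable


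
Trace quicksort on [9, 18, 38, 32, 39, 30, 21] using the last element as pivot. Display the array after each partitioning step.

Partition 1: pivot=21 at index 2 -> [9, 18, 21, 32, 39, 30, 38]
Partition 2: pivot=18 at index 1 -> [9, 18, 21, 32, 39, 30, 38]
Partition 3: pivot=38 at index 5 -> [9, 18, 21, 32, 30, 38, 39]
Partition 4: pivot=30 at index 3 -> [9, 18, 21, 30, 32, 38, 39]


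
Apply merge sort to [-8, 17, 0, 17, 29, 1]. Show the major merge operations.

Divide and conquer:
  Merge [17] + [0] -> [0, 17]
  Merge [-8] + [0, 17] -> [-8, 0, 17]
  Merge [29] + [1] -> [1, 29]
  Merge [17] + [1, 29] -> [1, 17, 29]
  Merge [-8, 0, 17] + [1, 17, 29] -> [-8, 0, 1, 17, 17, 29]


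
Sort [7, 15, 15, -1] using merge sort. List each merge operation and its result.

Divide and conquer:
  Merge [7] + [15] -> [7, 15]
  Merge [15] + [-1] -> [-1, 15]
  Merge [7, 15] + [-1, 15] -> [-1, 7, 15, 15]


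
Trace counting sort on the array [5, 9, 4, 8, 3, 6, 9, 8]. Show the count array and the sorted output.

Count array: [0, 0, 0, 1, 1, 1, 1, 0, 2, 2]
(count[i] = number of elements equal to i)
Cumulative count: [0, 0, 0, 1, 2, 3, 4, 4, 6, 8]
Sorted: [3, 4, 5, 6, 8, 8, 9, 9]


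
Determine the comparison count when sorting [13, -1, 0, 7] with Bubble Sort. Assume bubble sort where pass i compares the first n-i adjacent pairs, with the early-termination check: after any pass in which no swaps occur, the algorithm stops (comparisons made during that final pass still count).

Pass 1: compare adjacent pairs (0,1)..(2,3) = 3 comparison(s), 3 swap(s) -> [-1, 0, 7, 13]
Pass 2: compare adjacent pairs (0,1)..(1,2) = 2 comparison(s), 0 swap(s) -> [-1, 0, 7, 13]
No swaps in this pass, so bubble sort stops here.
Total comparisons: 3 + 2 = 5


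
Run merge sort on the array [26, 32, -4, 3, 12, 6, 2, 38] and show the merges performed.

Divide and conquer:
  Merge [26] + [32] -> [26, 32]
  Merge [-4] + [3] -> [-4, 3]
  Merge [26, 32] + [-4, 3] -> [-4, 3, 26, 32]
  Merge [12] + [6] -> [6, 12]
  Merge [2] + [38] -> [2, 38]
  Merge [6, 12] + [2, 38] -> [2, 6, 12, 38]
  Merge [-4, 3, 26, 32] + [2, 6, 12, 38] -> [-4, 2, 3, 6, 12, 26, 32, 38]


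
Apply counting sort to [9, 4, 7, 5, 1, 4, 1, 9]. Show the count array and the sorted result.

Count array: [0, 2, 0, 0, 2, 1, 0, 1, 0, 2]
(count[i] = number of elements equal to i)
Cumulative count: [0, 2, 2, 2, 4, 5, 5, 6, 6, 8]
Sorted: [1, 1, 4, 4, 5, 7, 9, 9]


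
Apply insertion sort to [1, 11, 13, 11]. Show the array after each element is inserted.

First element 1 is already 'sorted'
Insert 11: shifted 0 elements -> [1, 11, 13, 11]
Insert 13: shifted 0 elements -> [1, 11, 13, 11]
Insert 11: shifted 1 elements -> [1, 11, 11, 13]


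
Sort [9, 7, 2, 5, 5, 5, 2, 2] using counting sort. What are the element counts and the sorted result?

Count array: [0, 0, 3, 0, 0, 3, 0, 1, 0, 1]
(count[i] = number of elements equal to i)
Cumulative count: [0, 0, 3, 3, 3, 6, 6, 7, 7, 8]
Sorted: [2, 2, 2, 5, 5, 5, 7, 9]


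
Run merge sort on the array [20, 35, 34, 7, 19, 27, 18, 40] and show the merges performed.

Divide and conquer:
  Merge [20] + [35] -> [20, 35]
  Merge [34] + [7] -> [7, 34]
  Merge [20, 35] + [7, 34] -> [7, 20, 34, 35]
  Merge [19] + [27] -> [19, 27]
  Merge [18] + [40] -> [18, 40]
  Merge [19, 27] + [18, 40] -> [18, 19, 27, 40]
  Merge [7, 20, 34, 35] + [18, 19, 27, 40] -> [7, 18, 19, 20, 27, 34, 35, 40]


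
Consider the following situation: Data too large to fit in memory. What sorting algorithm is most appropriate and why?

Best choice: External merge sort
Reason: Minimizes disk I/O by sequential reads/writes


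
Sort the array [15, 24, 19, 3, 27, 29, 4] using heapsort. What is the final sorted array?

Build heap: [29, 27, 19, 3, 24, 15, 4]
Extract 29: [27, 24, 19, 3, 4, 15, 29]
Extract 27: [24, 15, 19, 3, 4, 27, 29]
Extract 24: [19, 15, 4, 3, 24, 27, 29]
Extract 19: [15, 3, 4, 19, 24, 27, 29]
Extract 15: [4, 3, 15, 19, 24, 27, 29]
Extract 4: [3, 4, 15, 19, 24, 27, 29]


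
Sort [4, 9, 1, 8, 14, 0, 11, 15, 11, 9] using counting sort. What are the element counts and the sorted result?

Count array: [1, 1, 0, 0, 1, 0, 0, 0, 1, 2, 0, 2, 0, 0, 1, 1]
(count[i] = number of elements equal to i)
Cumulative count: [1, 2, 2, 2, 3, 3, 3, 3, 4, 6, 6, 8, 8, 8, 9, 10]
Sorted: [0, 1, 4, 8, 9, 9, 11, 11, 14, 15]


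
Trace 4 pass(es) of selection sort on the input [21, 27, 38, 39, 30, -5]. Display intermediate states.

Pass 1: Select minimum -5 at index 5, swap -> [-5, 27, 38, 39, 30, 21]
Pass 2: Select minimum 21 at index 5, swap -> [-5, 21, 38, 39, 30, 27]
Pass 3: Select minimum 27 at index 5, swap -> [-5, 21, 27, 39, 30, 38]
Pass 4: Select minimum 30 at index 4, swap -> [-5, 21, 27, 30, 39, 38]


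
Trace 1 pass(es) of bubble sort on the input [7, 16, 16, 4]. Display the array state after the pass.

After pass 1: [7, 16, 4, 16] (1 swaps)
Total swaps: 1


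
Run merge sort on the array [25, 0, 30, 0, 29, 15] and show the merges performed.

Divide and conquer:
  Merge [0] + [30] -> [0, 30]
  Merge [25] + [0, 30] -> [0, 25, 30]
  Merge [29] + [15] -> [15, 29]
  Merge [0] + [15, 29] -> [0, 15, 29]
  Merge [0, 25, 30] + [0, 15, 29] -> [0, 0, 15, 25, 29, 30]


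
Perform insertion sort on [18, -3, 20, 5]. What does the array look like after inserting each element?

First element 18 is already 'sorted'
Insert -3: shifted 1 elements -> [-3, 18, 20, 5]
Insert 20: shifted 0 elements -> [-3, 18, 20, 5]
Insert 5: shifted 2 elements -> [-3, 5, 18, 20]


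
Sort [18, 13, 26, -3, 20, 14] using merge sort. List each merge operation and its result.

Divide and conquer:
  Merge [13] + [26] -> [13, 26]
  Merge [18] + [13, 26] -> [13, 18, 26]
  Merge [20] + [14] -> [14, 20]
  Merge [-3] + [14, 20] -> [-3, 14, 20]
  Merge [13, 18, 26] + [-3, 14, 20] -> [-3, 13, 14, 18, 20, 26]


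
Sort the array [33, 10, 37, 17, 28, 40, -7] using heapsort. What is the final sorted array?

Build heap: [40, 28, 37, 17, 10, 33, -7]
Extract 40: [37, 28, 33, 17, 10, -7, 40]
Extract 37: [33, 28, -7, 17, 10, 37, 40]
Extract 33: [28, 17, -7, 10, 33, 37, 40]
Extract 28: [17, 10, -7, 28, 33, 37, 40]
Extract 17: [10, -7, 17, 28, 33, 37, 40]
Extract 10: [-7, 10, 17, 28, 33, 37, 40]


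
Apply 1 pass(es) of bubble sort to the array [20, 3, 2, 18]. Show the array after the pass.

After pass 1: [3, 2, 18, 20] (3 swaps)
Total swaps: 3


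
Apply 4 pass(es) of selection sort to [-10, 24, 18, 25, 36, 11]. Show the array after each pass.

Pass 1: Select minimum -10 at index 0, swap -> [-10, 24, 18, 25, 36, 11]
Pass 2: Select minimum 11 at index 5, swap -> [-10, 11, 18, 25, 36, 24]
Pass 3: Select minimum 18 at index 2, swap -> [-10, 11, 18, 25, 36, 24]
Pass 4: Select minimum 24 at index 5, swap -> [-10, 11, 18, 24, 36, 25]


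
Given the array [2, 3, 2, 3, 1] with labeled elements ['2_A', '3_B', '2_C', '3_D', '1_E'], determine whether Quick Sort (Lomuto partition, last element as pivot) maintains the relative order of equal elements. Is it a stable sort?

Trace Quick Sort on the labeled array (the key is the number; the letter only tracks identity):
  Partition indices 0..4 around pivot 1_E -> [1_E, 3_B, 2_C, 3_D, 2_A]
  Partition indices 1..4 around pivot 2_A -> [1_E, 2_C, 2_A, 3_D, 3_B]
  Partition indices 3..4 around pivot 3_B -> [1_E, 2_C, 2_A, 3_D, 3_B]
Final order: [1_E, 2_C, 2_A, 3_D, 3_B]
Equal keys:
  value 2: originally 2_A, 2_C; after sorting 2_C, 2_A -> order changed
  value 3: originally 3_B, 3_D; after sorting 3_D, 3_B -> order changed
Equal keys were reordered, so Quick Sort is not stable: partition swaps elements across long distances and can reorder equal keys. (One such input is enough; an unstable sort may happen to preserve order on other inputs, but it gives no guarantee.)
Answer: Not stable


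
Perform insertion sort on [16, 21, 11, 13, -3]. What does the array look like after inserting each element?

First element 16 is already 'sorted'
Insert 21: shifted 0 elements -> [16, 21, 11, 13, -3]
Insert 11: shifted 2 elements -> [11, 16, 21, 13, -3]
Insert 13: shifted 2 elements -> [11, 13, 16, 21, -3]
Insert -3: shifted 4 elements -> [-3, 11, 13, 16, 21]


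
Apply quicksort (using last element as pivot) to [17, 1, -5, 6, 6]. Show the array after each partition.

Partition 1: pivot=6 at index 3 -> [1, -5, 6, 6, 17]
Partition 2: pivot=6 at index 2 -> [1, -5, 6, 6, 17]
Partition 3: pivot=-5 at index 0 -> [-5, 1, 6, 6, 17]


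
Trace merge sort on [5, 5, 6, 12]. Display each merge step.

Divide and conquer:
  Merge [5] + [5] -> [5, 5]
  Merge [6] + [12] -> [6, 12]
  Merge [5, 5] + [6, 12] -> [5, 5, 6, 12]


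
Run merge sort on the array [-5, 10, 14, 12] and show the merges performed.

Divide and conquer:
  Merge [-5] + [10] -> [-5, 10]
  Merge [14] + [12] -> [12, 14]
  Merge [-5, 10] + [12, 14] -> [-5, 10, 12, 14]


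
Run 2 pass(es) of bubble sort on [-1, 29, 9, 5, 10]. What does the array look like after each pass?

After pass 1: [-1, 9, 5, 10, 29] (3 swaps)
After pass 2: [-1, 5, 9, 10, 29] (1 swaps)
Total swaps: 4


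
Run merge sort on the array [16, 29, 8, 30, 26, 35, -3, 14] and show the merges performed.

Divide and conquer:
  Merge [16] + [29] -> [16, 29]
  Merge [8] + [30] -> [8, 30]
  Merge [16, 29] + [8, 30] -> [8, 16, 29, 30]
  Merge [26] + [35] -> [26, 35]
  Merge [-3] + [14] -> [-3, 14]
  Merge [26, 35] + [-3, 14] -> [-3, 14, 26, 35]
  Merge [8, 16, 29, 30] + [-3, 14, 26, 35] -> [-3, 8, 14, 16, 26, 29, 30, 35]


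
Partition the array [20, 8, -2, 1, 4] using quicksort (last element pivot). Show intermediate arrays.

Partition 1: pivot=4 at index 2 -> [-2, 1, 4, 8, 20]
Partition 2: pivot=1 at index 1 -> [-2, 1, 4, 8, 20]
Partition 3: pivot=20 at index 4 -> [-2, 1, 4, 8, 20]


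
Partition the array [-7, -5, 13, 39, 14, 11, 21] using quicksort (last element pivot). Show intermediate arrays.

Partition 1: pivot=21 at index 5 -> [-7, -5, 13, 14, 11, 21, 39]
Partition 2: pivot=11 at index 2 -> [-7, -5, 11, 14, 13, 21, 39]
Partition 3: pivot=-5 at index 1 -> [-7, -5, 11, 14, 13, 21, 39]
Partition 4: pivot=13 at index 3 -> [-7, -5, 11, 13, 14, 21, 39]


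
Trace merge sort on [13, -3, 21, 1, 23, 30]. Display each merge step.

Divide and conquer:
  Merge [-3] + [21] -> [-3, 21]
  Merge [13] + [-3, 21] -> [-3, 13, 21]
  Merge [23] + [30] -> [23, 30]
  Merge [1] + [23, 30] -> [1, 23, 30]
  Merge [-3, 13, 21] + [1, 23, 30] -> [-3, 1, 13, 21, 23, 30]


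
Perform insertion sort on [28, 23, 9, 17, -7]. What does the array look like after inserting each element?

First element 28 is already 'sorted'
Insert 23: shifted 1 elements -> [23, 28, 9, 17, -7]
Insert 9: shifted 2 elements -> [9, 23, 28, 17, -7]
Insert 17: shifted 2 elements -> [9, 17, 23, 28, -7]
Insert -7: shifted 4 elements -> [-7, 9, 17, 23, 28]


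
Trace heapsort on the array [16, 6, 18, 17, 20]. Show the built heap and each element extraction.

Build heap: [20, 17, 18, 16, 6]
Extract 20: [18, 17, 6, 16, 20]
Extract 18: [17, 16, 6, 18, 20]
Extract 17: [16, 6, 17, 18, 20]
Extract 16: [6, 16, 17, 18, 20]


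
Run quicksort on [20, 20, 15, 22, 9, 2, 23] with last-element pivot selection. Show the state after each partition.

Partition 1: pivot=23 at index 6 -> [20, 20, 15, 22, 9, 2, 23]
Partition 2: pivot=2 at index 0 -> [2, 20, 15, 22, 9, 20, 23]
Partition 3: pivot=20 at index 4 -> [2, 20, 15, 9, 20, 22, 23]
Partition 4: pivot=9 at index 1 -> [2, 9, 15, 20, 20, 22, 23]
Partition 5: pivot=20 at index 3 -> [2, 9, 15, 20, 20, 22, 23]


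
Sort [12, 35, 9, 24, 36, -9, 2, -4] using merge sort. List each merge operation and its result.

Divide and conquer:
  Merge [12] + [35] -> [12, 35]
  Merge [9] + [24] -> [9, 24]
  Merge [12, 35] + [9, 24] -> [9, 12, 24, 35]
  Merge [36] + [-9] -> [-9, 36]
  Merge [2] + [-4] -> [-4, 2]
  Merge [-9, 36] + [-4, 2] -> [-9, -4, 2, 36]
  Merge [9, 12, 24, 35] + [-9, -4, 2, 36] -> [-9, -4, 2, 9, 12, 24, 35, 36]


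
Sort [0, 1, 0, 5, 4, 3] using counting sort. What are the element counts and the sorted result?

Count array: [2, 1, 0, 1, 1, 1]
(count[i] = number of elements equal to i)
Cumulative count: [2, 3, 3, 4, 5, 6]
Sorted: [0, 0, 1, 3, 4, 5]


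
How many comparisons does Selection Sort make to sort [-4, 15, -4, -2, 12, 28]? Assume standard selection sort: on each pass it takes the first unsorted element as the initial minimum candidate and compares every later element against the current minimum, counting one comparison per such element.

Pass 1: scan indices 1..5 for the minimum = 5 comparison(s); min is -4, place at index 0 -> [-4, 15, -4, -2, 12, 28]
Pass 2: scan indices 2..5 for the minimum = 4 comparison(s); min is -4, place at index 1 -> [-4, -4, 15, -2, 12, 28]
Pass 3: scan indices 3..5 for the minimum = 3 comparison(s); min is -2, place at index 2 -> [-4, -4, -2, 15, 12, 28]
Pass 4: scan indices 4..5 for the minimum = 2 comparison(s); min is 12, place at index 3 -> [-4, -4, -2, 12, 15, 28]
Pass 5: scan indices 5..5 for the minimum = 1 comparison(s); min is 15, place at index 4 -> [-4, -4, -2, 12, 15, 28]
Selection sort always scans the whole unsorted suffix, so the count is (n-1) + (n-2) + ... + 1 = n(n-1)/2 = 6*5/2 = 15 regardless of the input order.
Total comparisons: 5 + 4 + 3 + 2 + 1 = 15


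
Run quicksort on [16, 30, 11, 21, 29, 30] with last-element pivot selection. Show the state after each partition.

Partition 1: pivot=30 at index 5 -> [16, 30, 11, 21, 29, 30]
Partition 2: pivot=29 at index 3 -> [16, 11, 21, 29, 30, 30]
Partition 3: pivot=21 at index 2 -> [16, 11, 21, 29, 30, 30]
Partition 4: pivot=11 at index 0 -> [11, 16, 21, 29, 30, 30]


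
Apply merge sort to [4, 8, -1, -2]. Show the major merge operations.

Divide and conquer:
  Merge [4] + [8] -> [4, 8]
  Merge [-1] + [-2] -> [-2, -1]
  Merge [4, 8] + [-2, -1] -> [-2, -1, 4, 8]


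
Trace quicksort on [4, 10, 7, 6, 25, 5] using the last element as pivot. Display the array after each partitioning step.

Partition 1: pivot=5 at index 1 -> [4, 5, 7, 6, 25, 10]
Partition 2: pivot=10 at index 4 -> [4, 5, 7, 6, 10, 25]
Partition 3: pivot=6 at index 2 -> [4, 5, 6, 7, 10, 25]


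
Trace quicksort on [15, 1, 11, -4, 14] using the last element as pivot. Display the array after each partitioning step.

Partition 1: pivot=14 at index 3 -> [1, 11, -4, 14, 15]
Partition 2: pivot=-4 at index 0 -> [-4, 11, 1, 14, 15]
Partition 3: pivot=1 at index 1 -> [-4, 1, 11, 14, 15]


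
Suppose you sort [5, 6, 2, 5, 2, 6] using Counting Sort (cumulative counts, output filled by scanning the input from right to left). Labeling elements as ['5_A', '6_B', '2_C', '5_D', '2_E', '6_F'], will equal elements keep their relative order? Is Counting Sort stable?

Trace Counting Sort on the labeled array (the key is the number; the letter only tracks identity):
  Counts for values 0..6: [0, 0, 2, 0, 0, 2, 2]
  Cumulative counts: [0, 0, 2, 2, 2, 4, 6]
  Scan right to left: place 6_F at output index 5
  Scan right to left: place 2_E at output index 1
  Scan right to left: place 5_D at output index 3
  Scan right to left: place 2_C at output index 0
  Scan right to left: place 6_B at output index 4
  Scan right to left: place 5_A at output index 2
  Output: [2_C, 2_E, 5_A, 5_D, 6_B, 6_F]
Equal keys:
  value 2: originally 2_C, 2_E; after sorting 2_C, 2_E -> order preserved
  value 5: originally 5_A, 5_D; after sorting 5_A, 5_D -> order preserved
  value 6: originally 6_B, 6_F; after sorting 6_B, 6_F -> order preserved
All equal keys kept their original relative order. Counting Sort is stable: scanning the input right to left with decreasing cumulative counts places later duplicates at later output positions.
Answer: Stable


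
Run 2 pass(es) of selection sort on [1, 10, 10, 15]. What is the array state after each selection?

Pass 1: Select minimum 1 at index 0, swap -> [1, 10, 10, 15]
Pass 2: Select minimum 10 at index 1, swap -> [1, 10, 10, 15]


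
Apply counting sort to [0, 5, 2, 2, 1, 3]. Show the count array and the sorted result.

Count array: [1, 1, 2, 1, 0, 1]
(count[i] = number of elements equal to i)
Cumulative count: [1, 2, 4, 5, 5, 6]
Sorted: [0, 1, 2, 2, 3, 5]


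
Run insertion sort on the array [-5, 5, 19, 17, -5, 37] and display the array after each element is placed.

First element -5 is already 'sorted'
Insert 5: shifted 0 elements -> [-5, 5, 19, 17, -5, 37]
Insert 19: shifted 0 elements -> [-5, 5, 19, 17, -5, 37]
Insert 17: shifted 1 elements -> [-5, 5, 17, 19, -5, 37]
Insert -5: shifted 3 elements -> [-5, -5, 5, 17, 19, 37]
Insert 37: shifted 0 elements -> [-5, -5, 5, 17, 19, 37]


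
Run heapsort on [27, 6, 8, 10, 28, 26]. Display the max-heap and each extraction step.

Build heap: [28, 27, 26, 10, 6, 8]
Extract 28: [27, 10, 26, 8, 6, 28]
Extract 27: [26, 10, 6, 8, 27, 28]
Extract 26: [10, 8, 6, 26, 27, 28]
Extract 10: [8, 6, 10, 26, 27, 28]
Extract 8: [6, 8, 10, 26, 27, 28]


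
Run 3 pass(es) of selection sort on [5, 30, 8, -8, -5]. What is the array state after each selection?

Pass 1: Select minimum -8 at index 3, swap -> [-8, 30, 8, 5, -5]
Pass 2: Select minimum -5 at index 4, swap -> [-8, -5, 8, 5, 30]
Pass 3: Select minimum 5 at index 3, swap -> [-8, -5, 5, 8, 30]


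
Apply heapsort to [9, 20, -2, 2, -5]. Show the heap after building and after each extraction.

Build heap: [20, 9, -2, 2, -5]
Extract 20: [9, 2, -2, -5, 20]
Extract 9: [2, -5, -2, 9, 20]
Extract 2: [-2, -5, 2, 9, 20]
Extract -2: [-5, -2, 2, 9, 20]


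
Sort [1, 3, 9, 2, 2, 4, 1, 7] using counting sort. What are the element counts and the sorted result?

Count array: [0, 2, 2, 1, 1, 0, 0, 1, 0, 1]
(count[i] = number of elements equal to i)
Cumulative count: [0, 2, 4, 5, 6, 6, 6, 7, 7, 8]
Sorted: [1, 1, 2, 2, 3, 4, 7, 9]


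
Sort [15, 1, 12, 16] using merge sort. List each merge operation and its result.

Divide and conquer:
  Merge [15] + [1] -> [1, 15]
  Merge [12] + [16] -> [12, 16]
  Merge [1, 15] + [12, 16] -> [1, 12, 15, 16]


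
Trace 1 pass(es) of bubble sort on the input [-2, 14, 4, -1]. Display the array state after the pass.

After pass 1: [-2, 4, -1, 14] (2 swaps)
Total swaps: 2


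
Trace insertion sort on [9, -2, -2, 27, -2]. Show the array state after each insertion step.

First element 9 is already 'sorted'
Insert -2: shifted 1 elements -> [-2, 9, -2, 27, -2]
Insert -2: shifted 1 elements -> [-2, -2, 9, 27, -2]
Insert 27: shifted 0 elements -> [-2, -2, 9, 27, -2]
Insert -2: shifted 2 elements -> [-2, -2, -2, 9, 27]


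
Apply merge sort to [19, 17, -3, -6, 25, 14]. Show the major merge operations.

Divide and conquer:
  Merge [17] + [-3] -> [-3, 17]
  Merge [19] + [-3, 17] -> [-3, 17, 19]
  Merge [25] + [14] -> [14, 25]
  Merge [-6] + [14, 25] -> [-6, 14, 25]
  Merge [-3, 17, 19] + [-6, 14, 25] -> [-6, -3, 14, 17, 19, 25]


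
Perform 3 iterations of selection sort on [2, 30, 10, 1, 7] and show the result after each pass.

Pass 1: Select minimum 1 at index 3, swap -> [1, 30, 10, 2, 7]
Pass 2: Select minimum 2 at index 3, swap -> [1, 2, 10, 30, 7]
Pass 3: Select minimum 7 at index 4, swap -> [1, 2, 7, 30, 10]


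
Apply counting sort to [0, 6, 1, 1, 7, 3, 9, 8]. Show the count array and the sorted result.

Count array: [1, 2, 0, 1, 0, 0, 1, 1, 1, 1]
(count[i] = number of elements equal to i)
Cumulative count: [1, 3, 3, 4, 4, 4, 5, 6, 7, 8]
Sorted: [0, 1, 1, 3, 6, 7, 8, 9]


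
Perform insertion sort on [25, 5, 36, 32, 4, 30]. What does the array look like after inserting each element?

First element 25 is already 'sorted'
Insert 5: shifted 1 elements -> [5, 25, 36, 32, 4, 30]
Insert 36: shifted 0 elements -> [5, 25, 36, 32, 4, 30]
Insert 32: shifted 1 elements -> [5, 25, 32, 36, 4, 30]
Insert 4: shifted 4 elements -> [4, 5, 25, 32, 36, 30]
Insert 30: shifted 2 elements -> [4, 5, 25, 30, 32, 36]


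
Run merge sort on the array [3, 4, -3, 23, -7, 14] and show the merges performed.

Divide and conquer:
  Merge [4] + [-3] -> [-3, 4]
  Merge [3] + [-3, 4] -> [-3, 3, 4]
  Merge [-7] + [14] -> [-7, 14]
  Merge [23] + [-7, 14] -> [-7, 14, 23]
  Merge [-3, 3, 4] + [-7, 14, 23] -> [-7, -3, 3, 4, 14, 23]


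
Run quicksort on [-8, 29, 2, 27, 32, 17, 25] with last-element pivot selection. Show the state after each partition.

Partition 1: pivot=25 at index 3 -> [-8, 2, 17, 25, 32, 29, 27]
Partition 2: pivot=17 at index 2 -> [-8, 2, 17, 25, 32, 29, 27]
Partition 3: pivot=2 at index 1 -> [-8, 2, 17, 25, 32, 29, 27]
Partition 4: pivot=27 at index 4 -> [-8, 2, 17, 25, 27, 29, 32]
Partition 5: pivot=32 at index 6 -> [-8, 2, 17, 25, 27, 29, 32]


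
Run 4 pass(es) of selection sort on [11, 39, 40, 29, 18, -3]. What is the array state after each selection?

Pass 1: Select minimum -3 at index 5, swap -> [-3, 39, 40, 29, 18, 11]
Pass 2: Select minimum 11 at index 5, swap -> [-3, 11, 40, 29, 18, 39]
Pass 3: Select minimum 18 at index 4, swap -> [-3, 11, 18, 29, 40, 39]
Pass 4: Select minimum 29 at index 3, swap -> [-3, 11, 18, 29, 40, 39]


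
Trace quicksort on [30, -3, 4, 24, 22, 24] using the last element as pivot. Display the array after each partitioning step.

Partition 1: pivot=24 at index 4 -> [-3, 4, 24, 22, 24, 30]
Partition 2: pivot=22 at index 2 -> [-3, 4, 22, 24, 24, 30]
Partition 3: pivot=4 at index 1 -> [-3, 4, 22, 24, 24, 30]


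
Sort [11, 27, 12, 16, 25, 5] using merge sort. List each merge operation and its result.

Divide and conquer:
  Merge [27] + [12] -> [12, 27]
  Merge [11] + [12, 27] -> [11, 12, 27]
  Merge [25] + [5] -> [5, 25]
  Merge [16] + [5, 25] -> [5, 16, 25]
  Merge [11, 12, 27] + [5, 16, 25] -> [5, 11, 12, 16, 25, 27]


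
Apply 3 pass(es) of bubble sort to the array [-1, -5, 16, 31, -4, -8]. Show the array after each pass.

After pass 1: [-5, -1, 16, -4, -8, 31] (3 swaps)
After pass 2: [-5, -1, -4, -8, 16, 31] (2 swaps)
After pass 3: [-5, -4, -8, -1, 16, 31] (2 swaps)
Total swaps: 7


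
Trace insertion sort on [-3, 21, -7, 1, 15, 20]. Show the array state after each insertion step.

First element -3 is already 'sorted'
Insert 21: shifted 0 elements -> [-3, 21, -7, 1, 15, 20]
Insert -7: shifted 2 elements -> [-7, -3, 21, 1, 15, 20]
Insert 1: shifted 1 elements -> [-7, -3, 1, 21, 15, 20]
Insert 15: shifted 1 elements -> [-7, -3, 1, 15, 21, 20]
Insert 20: shifted 1 elements -> [-7, -3, 1, 15, 20, 21]


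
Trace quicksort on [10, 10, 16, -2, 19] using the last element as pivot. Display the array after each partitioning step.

Partition 1: pivot=19 at index 4 -> [10, 10, 16, -2, 19]
Partition 2: pivot=-2 at index 0 -> [-2, 10, 16, 10, 19]
Partition 3: pivot=10 at index 2 -> [-2, 10, 10, 16, 19]


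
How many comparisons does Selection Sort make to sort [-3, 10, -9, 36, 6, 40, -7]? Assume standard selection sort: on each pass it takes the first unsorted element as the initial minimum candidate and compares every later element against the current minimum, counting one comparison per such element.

Pass 1: scan indices 1..6 for the minimum = 6 comparison(s); min is -9, place at index 0 -> [-9, 10, -3, 36, 6, 40, -7]
Pass 2: scan indices 2..6 for the minimum = 5 comparison(s); min is -7, place at index 1 -> [-9, -7, -3, 36, 6, 40, 10]
Pass 3: scan indices 3..6 for the minimum = 4 comparison(s); min is -3, place at index 2 -> [-9, -7, -3, 36, 6, 40, 10]
Pass 4: scan indices 4..6 for the minimum = 3 comparison(s); min is 6, place at index 3 -> [-9, -7, -3, 6, 36, 40, 10]
Pass 5: scan indices 5..6 for the minimum = 2 comparison(s); min is 10, place at index 4 -> [-9, -7, -3, 6, 10, 40, 36]
Pass 6: scan indices 6..6 for the minimum = 1 comparison(s); min is 36, place at index 5 -> [-9, -7, -3, 6, 10, 36, 40]
Selection sort always scans the whole unsorted suffix, so the count is (n-1) + (n-2) + ... + 1 = n(n-1)/2 = 7*6/2 = 21 regardless of the input order.
Total comparisons: 6 + 5 + 4 + 3 + 2 + 1 = 21


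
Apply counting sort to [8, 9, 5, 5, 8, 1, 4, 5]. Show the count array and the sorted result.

Count array: [0, 1, 0, 0, 1, 3, 0, 0, 2, 1]
(count[i] = number of elements equal to i)
Cumulative count: [0, 1, 1, 1, 2, 5, 5, 5, 7, 8]
Sorted: [1, 4, 5, 5, 5, 8, 8, 9]


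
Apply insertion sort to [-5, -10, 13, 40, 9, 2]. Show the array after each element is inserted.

First element -5 is already 'sorted'
Insert -10: shifted 1 elements -> [-10, -5, 13, 40, 9, 2]
Insert 13: shifted 0 elements -> [-10, -5, 13, 40, 9, 2]
Insert 40: shifted 0 elements -> [-10, -5, 13, 40, 9, 2]
Insert 9: shifted 2 elements -> [-10, -5, 9, 13, 40, 2]
Insert 2: shifted 3 elements -> [-10, -5, 2, 9, 13, 40]


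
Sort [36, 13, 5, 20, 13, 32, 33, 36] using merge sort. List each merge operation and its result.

Divide and conquer:
  Merge [36] + [13] -> [13, 36]
  Merge [5] + [20] -> [5, 20]
  Merge [13, 36] + [5, 20] -> [5, 13, 20, 36]
  Merge [13] + [32] -> [13, 32]
  Merge [33] + [36] -> [33, 36]
  Merge [13, 32] + [33, 36] -> [13, 32, 33, 36]
  Merge [5, 13, 20, 36] + [13, 32, 33, 36] -> [5, 13, 13, 20, 32, 33, 36, 36]


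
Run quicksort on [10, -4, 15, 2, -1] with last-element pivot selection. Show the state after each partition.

Partition 1: pivot=-1 at index 1 -> [-4, -1, 15, 2, 10]
Partition 2: pivot=10 at index 3 -> [-4, -1, 2, 10, 15]


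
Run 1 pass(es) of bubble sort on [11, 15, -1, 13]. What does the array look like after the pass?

After pass 1: [11, -1, 13, 15] (2 swaps)
Total swaps: 2


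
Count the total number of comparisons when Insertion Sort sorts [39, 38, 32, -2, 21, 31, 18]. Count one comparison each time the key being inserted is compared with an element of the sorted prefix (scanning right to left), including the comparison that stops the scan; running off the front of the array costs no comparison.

Insert 38: 39 > 38 (shift), reached front = 1 comparison(s) -> [38, 39, 32, -2, 21, 31, 18]
Insert 32: 39 > 32 (shift), 38 > 32 (shift), reached front = 2 comparison(s) -> [32, 38, 39, -2, 21, 31, 18]
Insert -2: 39 > -2 (shift), 38 > -2 (shift), 32 > -2 (shift), reached front = 3 comparison(s) -> [-2, 32, 38, 39, 21, 31, 18]
Insert 21: 39 > 21 (shift), 38 > 21 (shift), 32 > 21 (shift), -2 <= 21 (stop) = 4 comparison(s) -> [-2, 21, 32, 38, 39, 31, 18]
Insert 31: 39 > 31 (shift), 38 > 31 (shift), 32 > 31 (shift), 21 <= 31 (stop) = 4 comparison(s) -> [-2, 21, 31, 32, 38, 39, 18]
Insert 18: 39 > 18 (shift), 38 > 18 (shift), 32 > 18 (shift), 31 > 18 (shift), 21 > 18 (shift), -2 <= 18 (stop) = 6 comparison(s) -> [-2, 18, 21, 31, 32, 38, 39]
Total comparisons: 1 + 2 + 3 + 4 + 4 + 6 = 20


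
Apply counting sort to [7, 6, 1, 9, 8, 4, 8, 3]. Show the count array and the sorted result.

Count array: [0, 1, 0, 1, 1, 0, 1, 1, 2, 1]
(count[i] = number of elements equal to i)
Cumulative count: [0, 1, 1, 2, 3, 3, 4, 5, 7, 8]
Sorted: [1, 3, 4, 6, 7, 8, 8, 9]


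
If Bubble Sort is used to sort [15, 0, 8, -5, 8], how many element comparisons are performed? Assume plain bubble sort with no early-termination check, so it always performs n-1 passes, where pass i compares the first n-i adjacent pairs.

Pass 1: compare adjacent pairs (0,1)..(3,4) = 4 comparison(s), 4 swap(s) -> [0, 8, -5, 8, 15]
Pass 2: compare adjacent pairs (0,1)..(2,3) = 3 comparison(s), 1 swap(s) -> [0, -5, 8, 8, 15]
Pass 3: compare adjacent pairs (0,1)..(1,2) = 2 comparison(s), 1 swap(s) -> [-5, 0, 8, 8, 15]
Pass 4: compare adjacent pairs (0,1)..(0,1) = 1 comparison(s), 0 swap(s) -> [-5, 0, 8, 8, 15]
Total comparisons: 4 + 3 + 2 + 1 = 10


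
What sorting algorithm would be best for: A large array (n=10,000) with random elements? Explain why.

Best choice: Quicksort or Mergesort
Reason: Both have O(n log n) average case; quicksort has lower constant factors


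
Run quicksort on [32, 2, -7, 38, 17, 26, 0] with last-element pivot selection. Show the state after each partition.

Partition 1: pivot=0 at index 1 -> [-7, 0, 32, 38, 17, 26, 2]
Partition 2: pivot=2 at index 2 -> [-7, 0, 2, 38, 17, 26, 32]
Partition 3: pivot=32 at index 5 -> [-7, 0, 2, 17, 26, 32, 38]
Partition 4: pivot=26 at index 4 -> [-7, 0, 2, 17, 26, 32, 38]


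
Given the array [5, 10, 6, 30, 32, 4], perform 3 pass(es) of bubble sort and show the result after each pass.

After pass 1: [5, 6, 10, 30, 4, 32] (2 swaps)
After pass 2: [5, 6, 10, 4, 30, 32] (1 swaps)
After pass 3: [5, 6, 4, 10, 30, 32] (1 swaps)
Total swaps: 4


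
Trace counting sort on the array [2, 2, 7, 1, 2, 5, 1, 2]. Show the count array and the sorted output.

Count array: [0, 2, 4, 0, 0, 1, 0, 1]
(count[i] = number of elements equal to i)
Cumulative count: [0, 2, 6, 6, 6, 7, 7, 8]
Sorted: [1, 1, 2, 2, 2, 2, 5, 7]


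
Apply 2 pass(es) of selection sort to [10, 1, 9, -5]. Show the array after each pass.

Pass 1: Select minimum -5 at index 3, swap -> [-5, 1, 9, 10]
Pass 2: Select minimum 1 at index 1, swap -> [-5, 1, 9, 10]


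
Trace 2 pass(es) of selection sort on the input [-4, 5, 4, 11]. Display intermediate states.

Pass 1: Select minimum -4 at index 0, swap -> [-4, 5, 4, 11]
Pass 2: Select minimum 4 at index 2, swap -> [-4, 4, 5, 11]


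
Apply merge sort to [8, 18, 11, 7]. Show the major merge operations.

Divide and conquer:
  Merge [8] + [18] -> [8, 18]
  Merge [11] + [7] -> [7, 11]
  Merge [8, 18] + [7, 11] -> [7, 8, 11, 18]


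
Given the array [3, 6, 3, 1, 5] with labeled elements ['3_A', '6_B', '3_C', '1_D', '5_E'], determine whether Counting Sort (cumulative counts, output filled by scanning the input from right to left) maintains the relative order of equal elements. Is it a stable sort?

Trace Counting Sort on the labeled array (the key is the number; the letter only tracks identity):
  Counts for values 0..6: [0, 1, 0, 2, 0, 1, 1]
  Cumulative counts: [0, 1, 1, 3, 3, 4, 5]
  Scan right to left: place 5_E at output index 3
  Scan right to left: place 1_D at output index 0
  Scan right to left: place 3_C at output index 2
  Scan right to left: place 6_B at output index 4
  Scan right to left: place 3_A at output index 1
  Output: [1_D, 3_A, 3_C, 5_E, 6_B]
Equal keys:
  value 3: originally 3_A, 3_C; after sorting 3_A, 3_C -> order preserved
All equal keys kept their original relative order. Counting Sort is stable: scanning the input right to left with decreasing cumulative counts places later duplicates at later output positions.
Answer: Stable


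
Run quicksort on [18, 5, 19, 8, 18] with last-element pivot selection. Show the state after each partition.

Partition 1: pivot=18 at index 3 -> [18, 5, 8, 18, 19]
Partition 2: pivot=8 at index 1 -> [5, 8, 18, 18, 19]


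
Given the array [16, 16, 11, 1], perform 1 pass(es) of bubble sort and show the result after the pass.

After pass 1: [16, 11, 1, 16] (2 swaps)
Total swaps: 2


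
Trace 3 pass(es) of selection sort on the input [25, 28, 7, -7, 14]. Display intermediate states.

Pass 1: Select minimum -7 at index 3, swap -> [-7, 28, 7, 25, 14]
Pass 2: Select minimum 7 at index 2, swap -> [-7, 7, 28, 25, 14]
Pass 3: Select minimum 14 at index 4, swap -> [-7, 7, 14, 25, 28]


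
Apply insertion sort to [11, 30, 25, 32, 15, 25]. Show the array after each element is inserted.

First element 11 is already 'sorted'
Insert 30: shifted 0 elements -> [11, 30, 25, 32, 15, 25]
Insert 25: shifted 1 elements -> [11, 25, 30, 32, 15, 25]
Insert 32: shifted 0 elements -> [11, 25, 30, 32, 15, 25]
Insert 15: shifted 3 elements -> [11, 15, 25, 30, 32, 25]
Insert 25: shifted 2 elements -> [11, 15, 25, 25, 30, 32]


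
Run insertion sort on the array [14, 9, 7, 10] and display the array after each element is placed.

First element 14 is already 'sorted'
Insert 9: shifted 1 elements -> [9, 14, 7, 10]
Insert 7: shifted 2 elements -> [7, 9, 14, 10]
Insert 10: shifted 1 elements -> [7, 9, 10, 14]


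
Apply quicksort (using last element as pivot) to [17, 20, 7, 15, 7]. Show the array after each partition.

Partition 1: pivot=7 at index 1 -> [7, 7, 17, 15, 20]
Partition 2: pivot=20 at index 4 -> [7, 7, 17, 15, 20]
Partition 3: pivot=15 at index 2 -> [7, 7, 15, 17, 20]


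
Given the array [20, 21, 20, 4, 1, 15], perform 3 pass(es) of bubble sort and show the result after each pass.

After pass 1: [20, 20, 4, 1, 15, 21] (4 swaps)
After pass 2: [20, 4, 1, 15, 20, 21] (3 swaps)
After pass 3: [4, 1, 15, 20, 20, 21] (3 swaps)
Total swaps: 10


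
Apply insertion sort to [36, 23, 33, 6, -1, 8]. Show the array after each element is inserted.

First element 36 is already 'sorted'
Insert 23: shifted 1 elements -> [23, 36, 33, 6, -1, 8]
Insert 33: shifted 1 elements -> [23, 33, 36, 6, -1, 8]
Insert 6: shifted 3 elements -> [6, 23, 33, 36, -1, 8]
Insert -1: shifted 4 elements -> [-1, 6, 23, 33, 36, 8]
Insert 8: shifted 3 elements -> [-1, 6, 8, 23, 33, 36]


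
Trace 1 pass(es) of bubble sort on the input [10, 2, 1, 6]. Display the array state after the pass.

After pass 1: [2, 1, 6, 10] (3 swaps)
Total swaps: 3


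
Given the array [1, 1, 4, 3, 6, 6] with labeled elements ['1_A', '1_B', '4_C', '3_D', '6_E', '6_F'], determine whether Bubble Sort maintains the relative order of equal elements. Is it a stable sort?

Trace Bubble Sort on the labeled array (the key is the number; the letter only tracks identity):
  After pass 1: [1_A, 1_B, 3_D, 4_C, 6_E, 6_F]
  After pass 2: [1_A, 1_B, 3_D, 4_C, 6_E, 6_F] (no swaps, done)
Final order: [1_A, 1_B, 3_D, 4_C, 6_E, 6_F]
Equal keys:
  value 1: originally 1_A, 1_B; after sorting 1_A, 1_B -> order preserved
  value 6: originally 6_E, 6_F; after sorting 6_E, 6_F -> order preserved
All equal keys kept their original relative order. Bubble Sort is stable: it only swaps adjacent elements when the left one is strictly greater, so equal keys never move past each other.
Answer: Stable


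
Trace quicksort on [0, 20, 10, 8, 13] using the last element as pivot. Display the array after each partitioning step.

Partition 1: pivot=13 at index 3 -> [0, 10, 8, 13, 20]
Partition 2: pivot=8 at index 1 -> [0, 8, 10, 13, 20]


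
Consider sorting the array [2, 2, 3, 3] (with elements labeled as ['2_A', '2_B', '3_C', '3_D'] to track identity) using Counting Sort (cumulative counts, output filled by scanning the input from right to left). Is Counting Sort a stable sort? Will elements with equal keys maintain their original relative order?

Trace Counting Sort on the labeled array (the key is the number; the letter only tracks identity):
  Counts for values 0..3: [0, 0, 2, 2]
  Cumulative counts: [0, 0, 2, 4]
  Scan right to left: place 3_D at output index 3
  Scan right to left: place 3_C at output index 2
  Scan right to left: place 2_B at output index 1
  Scan right to left: place 2_A at output index 0
  Output: [2_A, 2_B, 3_C, 3_D]
Equal keys:
  value 2: originally 2_A, 2_B; after sorting 2_A, 2_B -> order preserved
  value 3: originally 3_C, 3_D; after sorting 3_C, 3_D -> order preserved
All equal keys kept their original relative order. Counting Sort is stable: scanning the input right to left with decreasing cumulative counts places later duplicates at later output positions.
Answer: Stable


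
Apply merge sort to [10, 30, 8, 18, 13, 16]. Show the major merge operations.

Divide and conquer:
  Merge [30] + [8] -> [8, 30]
  Merge [10] + [8, 30] -> [8, 10, 30]
  Merge [13] + [16] -> [13, 16]
  Merge [18] + [13, 16] -> [13, 16, 18]
  Merge [8, 10, 30] + [13, 16, 18] -> [8, 10, 13, 16, 18, 30]


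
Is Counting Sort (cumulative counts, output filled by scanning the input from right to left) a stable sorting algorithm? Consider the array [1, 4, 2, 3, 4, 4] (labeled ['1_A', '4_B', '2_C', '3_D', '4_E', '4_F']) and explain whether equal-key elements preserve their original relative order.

Trace Counting Sort on the labeled array (the key is the number; the letter only tracks identity):
  Counts for values 0..4: [0, 1, 1, 1, 3]
  Cumulative counts: [0, 1, 2, 3, 6]
  Scan right to left: place 4_F at output index 5
  Scan right to left: place 4_E at output index 4
  Scan right to left: place 3_D at output index 2
  Scan right to left: place 2_C at output index 1
  Scan right to left: place 4_B at output index 3
  Scan right to left: place 1_A at output index 0
  Output: [1_A, 2_C, 3_D, 4_B, 4_E, 4_F]
Equal keys:
  value 4: originally 4_B, 4_E, 4_F; after sorting 4_B, 4_E, 4_F -> order preserved
All equal keys kept their original relative order. Counting Sort is stable: scanning the input right to left with decreasing cumulative counts places later duplicates at later output positions.
Answer: Stable
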